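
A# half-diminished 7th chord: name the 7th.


Half-diminished 7th chord = root + minor 3rd + diminished 5th + minor 7th
Seventh chords stack in thirds, so the letter names are A-C-E-G
Root: A#
Minor 3rd above A#: C#
Diminished 5th above A#: E
Minor 7th above A#: G#
The 7th = G#


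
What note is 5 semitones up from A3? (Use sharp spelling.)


Working:
A3: chromatic position 9 in octave 3 → absolute = 3×12 + 9 = 45
Transpose up 5: 45 + 5 = 50
50 = 4×12 + 2 → D in octave 4
Result = D4


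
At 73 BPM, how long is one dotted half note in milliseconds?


Reasoning:
One quarter-note beat = 60000 / BPM = 60000 / 73 ms
Dotted half note = 3 × quarter note
Duration = 3 × 60000 / 73 = 180000 / 73
= 2465.8 ms


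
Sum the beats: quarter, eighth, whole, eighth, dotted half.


Beat values:
  quarter = 1 beat
  eighth = 0.5 beats
  whole = 4 beats
  eighth = 0.5 beats
  dotted half = 3 beats
Sum = 1 + 0.5 + 4 + 0.5 + 3
= 9 beats


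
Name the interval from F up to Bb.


Reasoning:
Letter names: F → B spans 4 letter names → a 4th
Semitones: F → Bb = 5 half-steps
A 4th of 5 semitones is a perfect 4th
= perfect 4th


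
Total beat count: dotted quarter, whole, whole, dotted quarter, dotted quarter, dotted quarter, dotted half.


Beat values:
  dotted quarter = 1.5 beats
  whole = 4 beats
  whole = 4 beats
  dotted quarter = 1.5 beats
  dotted quarter = 1.5 beats
  dotted quarter = 1.5 beats
  dotted half = 3 beats
Sum = 1.5 + 4 + 4 + 1.5 + 1.5 + 1.5 + 3
= 17 beats


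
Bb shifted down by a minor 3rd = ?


Working:
minor 3rd: 3 letter names, 3 semitones
Letter: B - 2 → G
Pitch: Bb - 3 semitones, spelled as a G → G
= G


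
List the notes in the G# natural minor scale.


Natural minor scale pattern: W-H-W-W-H-W-W (2-1-2-2-1-2-2 semitones)
Starting from G#:
  G# + 2 semitones → A#
  A# + 1 semitone → B
  B + 2 semitones → C#
  C# + 2 semitones → D#
  D# + 1 semitone → E
  E + 2 semitones → F#
  F# + 2 semitones → G#
Scale = G# A# B C# D# E F#


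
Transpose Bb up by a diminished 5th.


diminished 5th: 5 letter names, 6 semitones
Letter: B + 4 → F
Pitch: Bb + 6 semitones, spelled as an F → Fb
= Fb


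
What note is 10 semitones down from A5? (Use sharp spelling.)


A5: chromatic position 9 in octave 5 → absolute = 5×12 + 9 = 69
Transpose down 10: 69 - 10 = 59
59 = 4×12 + 11 → B in octave 4
Result = B4


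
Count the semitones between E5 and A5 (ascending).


Working:
Absolute semitone position = octave×12 + chromatic position
E5: 5×12 + 4 = 64
A5: 5×12 + 9 = 69
Difference = 69 - 64 = 5
= 5 semitones


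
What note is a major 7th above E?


Let's work it out.
A 7th spans 7 letter names, so from E we land on D
A major 7th = 11 semitones above E
Spell D at that pitch: D#
= D#


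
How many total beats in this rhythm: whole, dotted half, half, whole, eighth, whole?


Solution.
Beat values:
  whole = 4 beats
  dotted half = 3 beats
  half = 2 beats
  whole = 4 beats
  eighth = 0.5 beats
  whole = 4 beats
Sum = 4 + 3 + 2 + 4 + 0.5 + 4
= 17.5 beats


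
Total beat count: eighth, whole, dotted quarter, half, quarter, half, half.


Solution.
Beat values:
  eighth = 0.5 beats
  whole = 4 beats
  dotted quarter = 1.5 beats
  half = 2 beats
  quarter = 1 beat
  half = 2 beats
  half = 2 beats
Sum = 0.5 + 4 + 1.5 + 2 + 1 + 2 + 2
= 13 beats


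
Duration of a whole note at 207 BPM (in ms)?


Step by step:
One quarter-note beat = 60000 / BPM = 60000 / 207 ms
Whole note = 4 × quarter note
Duration = 4 × 60000 / 207 = 240000 / 207
= 1159.4 ms


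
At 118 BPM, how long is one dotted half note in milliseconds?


Step by step:
One quarter-note beat = 60000 / BPM = 60000 / 118 ms
Dotted half note = 3 × quarter note
Duration = 3 × 60000 / 118 = 180000 / 118
= 1525.4 ms


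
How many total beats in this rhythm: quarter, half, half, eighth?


Beat values:
  quarter = 1 beat
  half = 2 beats
  half = 2 beats
  eighth = 0.5 beats
Sum = 1 + 2 + 2 + 0.5
= 5.5 beats


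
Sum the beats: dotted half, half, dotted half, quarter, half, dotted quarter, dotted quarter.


Beat values:
  dotted half = 3 beats
  half = 2 beats
  dotted half = 3 beats
  quarter = 1 beat
  half = 2 beats
  dotted quarter = 1.5 beats
  dotted quarter = 1.5 beats
Sum = 3 + 2 + 3 + 1 + 2 + 1.5 + 1.5
= 14 beats


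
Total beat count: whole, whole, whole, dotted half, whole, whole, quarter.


Beat values:
  whole = 4 beats
  whole = 4 beats
  whole = 4 beats
  dotted half = 3 beats
  whole = 4 beats
  whole = 4 beats
  quarter = 1 beat
Sum = 4 + 4 + 4 + 3 + 4 + 4 + 1
= 24 beats


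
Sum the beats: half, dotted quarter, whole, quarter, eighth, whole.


Step by step:
Beat values:
  half = 2 beats
  dotted quarter = 1.5 beats
  whole = 4 beats
  quarter = 1 beat
  eighth = 0.5 beats
  whole = 4 beats
Sum = 2 + 1.5 + 4 + 1 + 0.5 + 4
= 13 beats


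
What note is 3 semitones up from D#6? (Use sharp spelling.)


Step by step:
D#6: chromatic position 3 in octave 6 → absolute = 6×12 + 3 = 75
Transpose up 3: 75 + 3 = 78
78 = 6×12 + 6 → F# in octave 6
Result = F#6


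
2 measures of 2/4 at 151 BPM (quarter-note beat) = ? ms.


Step by step:
Quarter-note beat duration = 60000 / 151 ms
Beats per measure (2/4) = 2
One measure = 2 × 60000 / 151 = 120000 / 151 ms
2 measures = 2 × 120000 / 151 = 240000 / 151
= 1589.4 ms


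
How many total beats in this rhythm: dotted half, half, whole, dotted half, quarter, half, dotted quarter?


Solution.
Beat values:
  dotted half = 3 beats
  half = 2 beats
  whole = 4 beats
  dotted half = 3 beats
  quarter = 1 beat
  half = 2 beats
  dotted quarter = 1.5 beats
Sum = 3 + 2 + 4 + 3 + 1 + 2 + 1.5
= 16.5 beats


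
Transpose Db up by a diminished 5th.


Let's work it out.
diminished 5th: 5 letter names, 6 semitones
Letter: D + 4 → A
Pitch: Db + 6 semitones, spelled as an A → Abb
= Abb


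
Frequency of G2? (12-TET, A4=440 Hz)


Let's work it out.
f = 440 × 2^(n/12) where n = semitones from A4
G2: -26 semitones from A4
f = 440 × 2^(-26/12)
f = 98.00 Hz


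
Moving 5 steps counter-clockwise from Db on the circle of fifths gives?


Each counter-clockwise step moves down a perfect 5th (= up a perfect 4th)
From Db: Db → F#/Gb → B → E → A → D
= D


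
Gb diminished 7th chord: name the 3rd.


Step by step:
Diminished 7th chord = root + minor 3rd + diminished 5th + diminished 7th
Seventh chords stack in thirds, so the letter names are G-B-D-F
Root: Gb
Minor 3rd above Gb: Bbb
Diminished 5th above Gb: Dbb
Diminished 7th above Gb: Fbb
The 3rd = Bbb


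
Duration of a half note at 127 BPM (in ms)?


One quarter-note beat = 60000 / BPM = 60000 / 127 ms
Half note = 2 × quarter note
Duration = 2 × 60000 / 127 = 120000 / 127
= 944.9 ms


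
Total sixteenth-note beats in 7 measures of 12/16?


Working:
Time signature 12/16: the bottom number 16 means the sixteenth note gets one count
The top number 12 means 12 sixteenth-note beats per measure
Total = 12 × 7 measures
= 84 sixteenth-note beats


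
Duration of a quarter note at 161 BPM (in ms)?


Reasoning:
One quarter-note beat = 60000 / BPM = 60000 / 161 ms
Duration = 60000 / 161
= 372.7 ms


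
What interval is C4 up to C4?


Reasoning:
Letter names: C → C spans 1 letter name → a unison
Semitones: C4 → C4 = 0 half-steps
A unison of 0 semitones is a perfect unison
= perfect unison


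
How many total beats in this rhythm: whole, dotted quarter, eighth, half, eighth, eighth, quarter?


Step by step:
Beat values:
  whole = 4 beats
  dotted quarter = 1.5 beats
  eighth = 0.5 beats
  half = 2 beats
  eighth = 0.5 beats
  eighth = 0.5 beats
  quarter = 1 beat
Sum = 4 + 1.5 + 0.5 + 2 + 0.5 + 0.5 + 1
= 10 beats


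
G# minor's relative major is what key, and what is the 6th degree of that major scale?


Reasoning:
The relative major shares the key signature and is a minor 3rd above the minor tonic
A minor 3rd above G# is B
→ relative major of G# minor is B major
B major scale: B C# D# E F# G# A#
= B major; 6th degree = G#


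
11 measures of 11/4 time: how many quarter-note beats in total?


Time signature 11/4: the bottom number 4 means the quarter note gets one count
The top number 11 means 11 quarter-note beats per measure
Total = 11 × 11 measures
= 121 quarter-note beats


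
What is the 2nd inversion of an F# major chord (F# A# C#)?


Reasoning:
Root position: F# A# C#
2nd inversion: move root and 3rd up an octave
Bass note: C#
Notes (bottom to top) = C# F# A#


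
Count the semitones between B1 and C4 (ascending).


Let's work it out.
Absolute semitone position = octave×12 + chromatic position
B1: 1×12 + 11 = 23
C4: 4×12 + 0 = 48
Difference = 48 - 23 = 25
= 25 semitones


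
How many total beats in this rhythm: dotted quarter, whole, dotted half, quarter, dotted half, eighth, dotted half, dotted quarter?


Step by step:
Beat values:
  dotted quarter = 1.5 beats
  whole = 4 beats
  dotted half = 3 beats
  quarter = 1 beat
  dotted half = 3 beats
  eighth = 0.5 beats
  dotted half = 3 beats
  dotted quarter = 1.5 beats
Sum = 1.5 + 4 + 3 + 1 + 3 + 0.5 + 3 + 1.5
= 17.5 beats


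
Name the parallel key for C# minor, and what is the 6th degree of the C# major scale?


Working:
Parallel keys share the same tonic but differ in mode
C# minor → parallel is C# major
C# major scale: C# D# E# F# G# A# B#
= C# major; 6th degree = A#


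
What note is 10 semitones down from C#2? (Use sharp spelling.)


Working:
C#2: chromatic position 1 in octave 2 → absolute = 2×12 + 1 = 25
Transpose down 10: 25 - 10 = 15
15 = 1×12 + 3 → D# in octave 1
Result = D#1


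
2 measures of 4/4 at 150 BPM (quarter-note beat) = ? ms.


Solution.
Quarter-note beat duration = 60000 / 150 ms
Beats per measure (4/4) = 4
One measure = 4 × 60000 / 150 = 240000 / 150 ms
2 measures = 2 × 240000 / 150 = 480000 / 150
= 3200.0 ms


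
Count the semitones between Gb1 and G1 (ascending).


Solution.
Absolute semitone position = octave×12 + chromatic position
Gb1: 1×12 + 6 = 18
G1: 1×12 + 7 = 19
Difference = 19 - 18 = 1
= 1 semitone


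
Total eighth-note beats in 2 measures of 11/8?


Solution.
Time signature 11/8: the bottom number 8 means the eighth note gets one count
The top number 11 means 11 eighth-note beats per measure
Total = 11 × 2 measures
= 22 eighth-note beats


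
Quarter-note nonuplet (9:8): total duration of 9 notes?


Reasoning:
Nonuplet: 9 notes occupy the space of 8 quarter notes
Space = 8 × 1 = 8 beats
Each nonuplet note = 8 / 9 = 8/9 beats
9 notes = 9 × 8/9 = 8
= 8 beats


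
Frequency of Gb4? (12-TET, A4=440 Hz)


f = 440 × 2^(n/12) where n = semitones from A4
Gb4: -3 semitones from A4
f = 440 × 2^(-3/12)
f = 369.99 Hz


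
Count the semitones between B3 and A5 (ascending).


Absolute semitone position = octave×12 + chromatic position
B3: 3×12 + 11 = 47
A5: 5×12 + 9 = 69
Difference = 69 - 47 = 22
= 22 semitones


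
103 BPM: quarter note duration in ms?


Solution.
One quarter-note beat = 60000 / BPM = 60000 / 103 ms
Duration = 60000 / 103
= 582.5 ms


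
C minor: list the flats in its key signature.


Solution.
Flat minor keys: A(0), D(1), G(2), C(3), F(4), Bb(5), Eb(6), Ab(7)
C minor has 3 flats
Order of flats: Bb Eb Ab Db Gb Cb Fb → first 3: Bb, Eb, Ab
= Bb, Eb, Ab


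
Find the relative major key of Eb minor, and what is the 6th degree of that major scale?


The relative major shares the key signature and is a minor 3rd above the minor tonic
A minor 3rd above Eb is Gb
→ relative major of Eb minor is Gb major
Gb major scale: Gb Ab Bb Cb Db Eb F
= Gb major; 6th degree = Eb


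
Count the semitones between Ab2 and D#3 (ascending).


Working:
Absolute semitone position = octave×12 + chromatic position
Ab2: 2×12 + 8 = 32
D#3: 3×12 + 3 = 39
Difference = 39 - 32 = 7
= 7 semitones


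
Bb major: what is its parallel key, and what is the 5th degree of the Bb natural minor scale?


Parallel keys share the same tonic but differ in mode
Bb major → parallel is Bb minor
Bb natural minor scale: Bb C Db Eb F Gb Ab
= Bb minor; 5th degree = F


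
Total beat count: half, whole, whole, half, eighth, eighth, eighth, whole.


Reasoning:
Beat values:
  half = 2 beats
  whole = 4 beats
  whole = 4 beats
  half = 2 beats
  eighth = 0.5 beats
  eighth = 0.5 beats
  eighth = 0.5 beats
  whole = 4 beats
Sum = 2 + 4 + 4 + 2 + 0.5 + 0.5 + 0.5 + 4
= 17.5 beats


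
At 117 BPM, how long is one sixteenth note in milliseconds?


Let's work it out.
One quarter-note beat = 60000 / BPM = 60000 / 117 ms
Sixteenth note = 1/4 × quarter note
Duration = 1/4 × 60000 / 117 = 15000 / 117
= 128.2 ms


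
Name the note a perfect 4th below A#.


Step by step:
A 4th spans 4 letter names, so from A we land on E
A perfect 4th = 5 semitones below A#
Spell E at that pitch: E#
= E#


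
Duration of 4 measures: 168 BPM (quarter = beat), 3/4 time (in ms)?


Working:
Quarter-note beat duration = 60000 / 168 ms
Beats per measure (3/4) = 3
One measure = 3 × 60000 / 168 = 180000 / 168 ms
4 measures = 4 × 180000 / 168 = 720000 / 168
= 4285.7 ms


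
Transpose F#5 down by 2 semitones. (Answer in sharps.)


F#5: chromatic position 6 in octave 5 → absolute = 5×12 + 6 = 66
Transpose down 2: 66 - 2 = 64
64 = 5×12 + 4 → E in octave 5
Result = E5


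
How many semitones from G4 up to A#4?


Reasoning:
Absolute semitone position = octave×12 + chromatic position
G4: 4×12 + 7 = 55
A#4: 4×12 + 10 = 58
Difference = 58 - 55 = 3
= 3 semitones


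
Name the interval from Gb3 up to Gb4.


Letter names: G → G spans 8 letter names → an octave
Semitones: Gb3 → Gb4 = 12 half-steps
An octave of 12 semitones is a perfect octave
= perfect octave


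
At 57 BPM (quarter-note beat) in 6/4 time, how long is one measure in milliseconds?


Working:
Quarter-note beat duration = 60000 / 57 ms
Beats per measure (6/4) = 6
One measure = 6 × 60000 / 57 = 360000 / 57 ms
= 6315.8 ms


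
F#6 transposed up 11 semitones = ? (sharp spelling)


Reasoning:
F#6: chromatic position 6 in octave 6 → absolute = 6×12 + 6 = 78
Transpose up 11: 78 + 11 = 89
89 = 7×12 + 5 → F in octave 7
Result = F7


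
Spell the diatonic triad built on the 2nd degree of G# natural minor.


G# natural minor scale: G# A# B C# D# E F#
Diatonic triad on degree 2 stacks scale notes 2, 4, 6: A# C# E
A#→C# = 3 semitones; A#→E = 6 semitones → diminished triad
= A# C# E (diminished)


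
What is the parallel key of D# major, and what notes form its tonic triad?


Parallel keys share the same tonic but differ in mode
D# major → parallel is D# minor
Tonic triad of D# minor = D# F# A#
= D# minor; triad = D# F# A#


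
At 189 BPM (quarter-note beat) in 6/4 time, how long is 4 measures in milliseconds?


Working:
Quarter-note beat duration = 60000 / 189 ms
Beats per measure (6/4) = 6
One measure = 6 × 60000 / 189 = 360000 / 189 ms
4 measures = 4 × 360000 / 189 = 1440000 / 189
= 7619.0 ms


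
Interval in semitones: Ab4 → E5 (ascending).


Step by step:
Absolute semitone position = octave×12 + chromatic position
Ab4: 4×12 + 8 = 56
E5: 5×12 + 4 = 64
Difference = 64 - 56 = 8
= 8 semitones


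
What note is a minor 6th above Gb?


Working:
A 6th spans 6 letter names, so from G we land on E
A minor 6th = 8 semitones above Gb
Spell E at that pitch: Ebb
= Ebb


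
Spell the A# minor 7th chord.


Minor 7th chord = root + minor 3rd + perfect 5th + minor 7th
Seventh chords stack in thirds, so the letter names are A-C-E-G
Root: A#
Minor 3rd above A#: C#
Perfect 5th above A#: E#
Minor 7th above A#: G#
Chord = A# C# E# G#


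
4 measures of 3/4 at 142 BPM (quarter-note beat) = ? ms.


Step by step:
Quarter-note beat duration = 60000 / 142 ms
Beats per measure (3/4) = 3
One measure = 3 × 60000 / 142 = 180000 / 142 ms
4 measures = 4 × 180000 / 142 = 720000 / 142
= 5070.4 ms


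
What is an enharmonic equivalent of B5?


Reasoning:
Enharmonic notes sound the same pitch but are spelled with different letter names
B and A## name the same pitch class
= A##5


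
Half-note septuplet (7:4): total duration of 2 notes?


Septuplet: 7 notes occupy the space of 4 half notes
Space = 4 × 2 = 8 beats
Each septuplet note = 8 / 7 = 8/7 beats
2 notes = 2 × 8/7 = 16/7
= 16/7 beats


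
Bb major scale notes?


Step by step:
Major scale pattern: W-W-H-W-W-W-H (2-2-1-2-2-2-1 semitones)
Starting from Bb:
  Bb + 2 semitones → C
  C + 2 semitones → D
  D + 1 semitone → Eb
  Eb + 2 semitones → F
  F + 2 semitones → G
  G + 2 semitones → A
  A + 1 semitone → Bb
Scale = Bb C D Eb F G A


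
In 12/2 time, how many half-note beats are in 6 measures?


Working:
Time signature 12/2: the bottom number 2 means the half note gets one count
The top number 12 means 12 half-note beats per measure
Total = 12 × 6 measures
= 72 half-note beats


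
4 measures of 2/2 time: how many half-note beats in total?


Step by step:
Time signature 2/2: the bottom number 2 means the half note gets one count
The top number 2 means 2 half-note beats per measure
Total = 2 × 4 measures
= 8 half-note beats


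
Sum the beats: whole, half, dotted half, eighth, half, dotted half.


Step by step:
Beat values:
  whole = 4 beats
  half = 2 beats
  dotted half = 3 beats
  eighth = 0.5 beats
  half = 2 beats
  dotted half = 3 beats
Sum = 4 + 2 + 3 + 0.5 + 2 + 3
= 14.5 beats


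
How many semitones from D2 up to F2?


Step by step:
Absolute semitone position = octave×12 + chromatic position
D2: 2×12 + 2 = 26
F2: 2×12 + 5 = 29
Difference = 29 - 26 = 3
= 3 semitones


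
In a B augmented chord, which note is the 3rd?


Augmented triad = root + major 3rd (4 semitones) + augmented 5th (8 semitones)
A triad on B stacks thirds, so the chord tones use letter names B-D-F
Root: B
Major 3rd above B: D#
Augmented 5th above B: F##
The 3rd = D#


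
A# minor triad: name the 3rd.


Step by step:
Minor triad = root + minor 3rd (3 semitones) + perfect 5th (7 semitones)
A triad on A# stacks thirds, so the chord tones use letter names A-C-E
Root: A#
Minor 3rd above A#: C#
Perfect 5th above A#: E#
The 3rd = C#


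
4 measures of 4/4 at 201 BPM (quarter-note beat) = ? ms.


Solution.
Quarter-note beat duration = 60000 / 201 ms
Beats per measure (4/4) = 4
One measure = 4 × 60000 / 201 = 240000 / 201 ms
4 measures = 4 × 240000 / 201 = 960000 / 201
= 4776.1 ms


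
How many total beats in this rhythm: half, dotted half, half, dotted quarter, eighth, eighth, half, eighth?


Beat values:
  half = 2 beats
  dotted half = 3 beats
  half = 2 beats
  dotted quarter = 1.5 beats
  eighth = 0.5 beats
  eighth = 0.5 beats
  half = 2 beats
  eighth = 0.5 beats
Sum = 2 + 3 + 2 + 1.5 + 0.5 + 0.5 + 2 + 0.5
= 12 beats


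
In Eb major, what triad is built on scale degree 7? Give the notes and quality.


Step by step:
Eb major scale: Eb F G Ab Bb C D
Diatonic triad on degree 7 stacks scale notes 7, 2, 4: D F Ab
D→F = 3 semitones; D→Ab = 6 semitones → diminished triad
= D F Ab (diminished)


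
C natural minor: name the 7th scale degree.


Reasoning:
Natural minor scale pattern: W-H-W-W-H-W-W (2-1-2-2-1-2-2 semitones)
Starting from C:
  C + 2 semitones → D
  D + 1 semitone → Eb
  Eb + 2 semitones → F
  F + 2 semitones → G
  G + 1 semitone → Ab
  Ab + 2 semitones → Bb
  Bb + 2 semitones → C
Scale: C D Eb F G Ab Bb
Degree 7 = Bb


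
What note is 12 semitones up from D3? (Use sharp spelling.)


D3: chromatic position 2 in octave 3 → absolute = 3×12 + 2 = 38
Transpose up 12: 38 + 12 = 50
50 = 4×12 + 2 → D in octave 4
Result = D4


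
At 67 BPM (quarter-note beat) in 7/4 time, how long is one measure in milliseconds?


Quarter-note beat duration = 60000 / 67 ms
Beats per measure (7/4) = 7
One measure = 7 × 60000 / 67 = 420000 / 67 ms
= 6268.7 ms


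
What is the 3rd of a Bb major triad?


Major triad = root + major 3rd (4 semitones) + perfect 5th (7 semitones)
A triad on Bb stacks thirds, so the chord tones use letter names B-D-F
Root: Bb
Major 3rd above Bb: D
Perfect 5th above Bb: F
The 3rd = D


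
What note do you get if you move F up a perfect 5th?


Let's work it out.
perfect 5th: 5 letter names, 7 semitones
Letter: F + 4 → C
Pitch: F + 7 semitones, spelled as a C → C
= C


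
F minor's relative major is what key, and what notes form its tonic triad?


Solution.
The relative major shares the key signature and is a minor 3rd above the minor tonic
A minor 3rd above F is Ab
→ relative major of F minor is Ab major
Tonic triad of Ab major = root + major 3rd + perfect 5th = Ab C Eb
= Ab major; triad = Ab C Eb


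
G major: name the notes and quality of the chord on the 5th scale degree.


G major scale: G A B C D E F#
Diatonic triad on degree 5 stacks scale notes 5, 7, 2: D F# A
D→F# = 4 semitones; D→A = 7 semitones → major triad
= D F# A (major)


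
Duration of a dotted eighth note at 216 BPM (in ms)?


Solution.
One quarter-note beat = 60000 / BPM = 60000 / 216 ms
Dotted eighth note = 3/4 × quarter note
Duration = 3/4 × 60000 / 216 = 45000 / 216
= 208.3 ms


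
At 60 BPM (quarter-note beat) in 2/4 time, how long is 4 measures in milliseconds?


Step by step:
Quarter-note beat duration = 60000 / 60 ms
Beats per measure (2/4) = 2
One measure = 2 × 60000 / 60 = 120000 / 60 ms
4 measures = 4 × 120000 / 60 = 480000 / 60
= 8000.0 ms


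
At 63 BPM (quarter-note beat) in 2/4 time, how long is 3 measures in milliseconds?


Reasoning:
Quarter-note beat duration = 60000 / 63 ms
Beats per measure (2/4) = 2
One measure = 2 × 60000 / 63 = 120000 / 63 ms
3 measures = 3 × 120000 / 63 = 360000 / 63
= 5714.3 ms


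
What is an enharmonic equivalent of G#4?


Reasoning:
Enharmonic notes sound the same pitch but are spelled with different letter names
G# and Ab name the same pitch class
= Ab4


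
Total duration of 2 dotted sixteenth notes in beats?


Step by step:
Base sixteenth note = 1/4 beats
Dot 1 adds half the previous value: +1/8
One dotted sixteenth = 1/4 + 1/8 = 3/8
2 of them = 2 × 3/8 = 3/4
= 3/4 beats


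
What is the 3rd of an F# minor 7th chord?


Solution.
Minor 7th chord = root + minor 3rd + perfect 5th + minor 7th
Seventh chords stack in thirds, so the letter names are F-A-C-E
Root: F#
Minor 3rd above F#: A
Perfect 5th above F#: C#
Minor 7th above F#: E
The 3rd = A


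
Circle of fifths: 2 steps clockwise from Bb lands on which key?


Let's work it out.
Each clockwise step on the circle of fifths moves up a perfect 5th
From Bb: Bb → F → C
= C


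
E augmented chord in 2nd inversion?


Root position: E G# B#
2nd inversion: move root and 3rd up an octave
Bass note: B#
Notes (bottom to top) = B# E G#


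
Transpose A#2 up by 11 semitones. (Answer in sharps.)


Step by step:
A#2: chromatic position 10 in octave 2 → absolute = 2×12 + 10 = 34
Transpose up 11: 34 + 11 = 45
45 = 3×12 + 9 → A in octave 3
Result = A3


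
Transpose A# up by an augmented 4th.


Let's work it out.
augmented 4th: 4 letter names, 6 semitones
Letter: A + 3 → D
Pitch: A# + 6 semitones, spelled as a D → D##
= D##


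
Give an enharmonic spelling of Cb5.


Step by step:
Enharmonic notes sound the same pitch but are spelled with different letter names
Cb and B name the same pitch class
Octave numbers change at C, so Cb5 = B4
= B4


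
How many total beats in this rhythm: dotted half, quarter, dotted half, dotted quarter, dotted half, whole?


Let's work it out.
Beat values:
  dotted half = 3 beats
  quarter = 1 beat
  dotted half = 3 beats
  dotted quarter = 1.5 beats
  dotted half = 3 beats
  whole = 4 beats
Sum = 3 + 1 + 3 + 1.5 + 3 + 4
= 15.5 beats


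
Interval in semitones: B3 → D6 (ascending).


Solution.
Absolute semitone position = octave×12 + chromatic position
B3: 3×12 + 11 = 47
D6: 6×12 + 2 = 74
Difference = 74 - 47 = 27
= 27 semitones


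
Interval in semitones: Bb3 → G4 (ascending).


Reasoning:
Absolute semitone position = octave×12 + chromatic position
Bb3: 3×12 + 10 = 46
G4: 4×12 + 7 = 55
Difference = 55 - 46 = 9
= 9 semitones


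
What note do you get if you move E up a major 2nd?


major 2nd: 2 letter names, 2 semitones
Letter: E + 1 → F
Pitch: E + 2 semitones, spelled as an F → F#
= F#


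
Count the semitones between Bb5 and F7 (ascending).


Reasoning:
Absolute semitone position = octave×12 + chromatic position
Bb5: 5×12 + 10 = 70
F7: 7×12 + 5 = 89
Difference = 89 - 70 = 19
= 19 semitones


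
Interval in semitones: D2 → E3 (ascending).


Solution.
Absolute semitone position = octave×12 + chromatic position
D2: 2×12 + 2 = 26
E3: 3×12 + 4 = 40
Difference = 40 - 26 = 14
= 14 semitones


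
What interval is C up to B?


Letter names: C → B spans 7 letter names → a 7th
Semitones: C → B = 11 half-steps
A 7th of 11 semitones is a major 7th
= major 7th


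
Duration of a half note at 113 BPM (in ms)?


One quarter-note beat = 60000 / BPM = 60000 / 113 ms
Half note = 2 × quarter note
Duration = 2 × 60000 / 113 = 120000 / 113
= 1061.9 ms


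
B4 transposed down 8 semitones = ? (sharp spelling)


B4: chromatic position 11 in octave 4 → absolute = 4×12 + 11 = 59
Transpose down 8: 59 - 8 = 51
51 = 4×12 + 3 → D# in octave 4
Result = D#4


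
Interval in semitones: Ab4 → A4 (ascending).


Working:
Absolute semitone position = octave×12 + chromatic position
Ab4: 4×12 + 8 = 56
A4: 4×12 + 9 = 57
Difference = 57 - 56 = 1
= 1 semitone


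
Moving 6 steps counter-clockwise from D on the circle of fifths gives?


Each counter-clockwise step moves down a perfect 5th (= up a perfect 4th)
From D: D → G → C → F → Bb → Eb → Ab
= Ab


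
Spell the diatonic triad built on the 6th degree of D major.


Reasoning:
D major scale: D E F# G A B C#
Diatonic triad on degree 6 stacks scale notes 6, 1, 3: B D F#
B→D = 3 semitones; B→F# = 7 semitones → minor triad
= B D F# (minor)


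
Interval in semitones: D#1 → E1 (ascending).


Absolute semitone position = octave×12 + chromatic position
D#1: 1×12 + 3 = 15
E1: 1×12 + 4 = 16
Difference = 16 - 15 = 1
= 1 semitone


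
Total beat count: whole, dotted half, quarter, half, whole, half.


Working:
Beat values:
  whole = 4 beats
  dotted half = 3 beats
  quarter = 1 beat
  half = 2 beats
  whole = 4 beats
  half = 2 beats
Sum = 4 + 3 + 1 + 2 + 4 + 2
= 16 beats


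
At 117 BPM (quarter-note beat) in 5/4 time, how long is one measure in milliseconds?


Working:
Quarter-note beat duration = 60000 / 117 ms
Beats per measure (5/4) = 5
One measure = 5 × 60000 / 117 = 300000 / 117 ms
= 2564.1 ms


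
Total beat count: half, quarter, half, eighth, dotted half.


Beat values:
  half = 2 beats
  quarter = 1 beat
  half = 2 beats
  eighth = 0.5 beats
  dotted half = 3 beats
Sum = 2 + 1 + 2 + 0.5 + 3
= 8.5 beats


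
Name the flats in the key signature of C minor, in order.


Working:
Flat minor keys: A(0), D(1), G(2), C(3), F(4), Bb(5), Eb(6), Ab(7)
C minor has 3 flats
Order of flats: Bb Eb Ab Db Gb Cb Fb → first 3: Bb, Eb, Ab
= Bb, Eb, Ab


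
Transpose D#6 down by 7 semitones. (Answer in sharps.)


Step by step:
D#6: chromatic position 3 in octave 6 → absolute = 6×12 + 3 = 75
Transpose down 7: 75 - 7 = 68
68 = 5×12 + 8 → G# in octave 5
Result = G#5


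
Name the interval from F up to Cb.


Step by step:
Letter names: F → C spans 5 letter names → a 5th
Semitones: F → Cb = 6 half-steps
A 5th of 6 semitones is a diminished 5th
= diminished 5th


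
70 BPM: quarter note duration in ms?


Working:
One quarter-note beat = 60000 / BPM = 60000 / 70 ms
Duration = 60000 / 70
= 857.1 ms


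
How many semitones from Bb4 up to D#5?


Let's work it out.
Absolute semitone position = octave×12 + chromatic position
Bb4: 4×12 + 10 = 58
D#5: 5×12 + 3 = 63
Difference = 63 - 58 = 5
= 5 semitones


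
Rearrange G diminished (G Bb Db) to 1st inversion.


Working:
Root position: G Bb Db
1st inversion: move root up an octave
Bass note: Bb
Notes (bottom to top) = Bb Db G


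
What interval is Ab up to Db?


Let's work it out.
Letter names: A → D spans 4 letter names → a 4th
Semitones: Ab → Db = 5 half-steps
A 4th of 5 semitones is a perfect 4th
= perfect 4th


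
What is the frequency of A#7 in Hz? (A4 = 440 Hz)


Reasoning:
f = 440 × 2^(n/12) where n = semitones from A4
A#7: 37 semitones from A4
f = 440 × 2^(37/12)
f = 3729.31 Hz


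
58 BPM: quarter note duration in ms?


Let's work it out.
One quarter-note beat = 60000 / BPM = 60000 / 58 ms
Duration = 60000 / 58
= 1034.5 ms


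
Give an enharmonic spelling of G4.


Let's work it out.
Enharmonic notes sound the same pitch but are spelled with different letter names
G and Abb name the same pitch class
= Abb4


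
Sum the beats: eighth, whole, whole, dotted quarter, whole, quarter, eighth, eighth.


Solution.
Beat values:
  eighth = 0.5 beats
  whole = 4 beats
  whole = 4 beats
  dotted quarter = 1.5 beats
  whole = 4 beats
  quarter = 1 beat
  eighth = 0.5 beats
  eighth = 0.5 beats
Sum = 0.5 + 4 + 4 + 1.5 + 4 + 1 + 0.5 + 0.5
= 16 beats


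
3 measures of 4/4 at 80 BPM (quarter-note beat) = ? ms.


Solution.
Quarter-note beat duration = 60000 / 80 ms
Beats per measure (4/4) = 4
One measure = 4 × 60000 / 80 = 240000 / 80 ms
3 measures = 3 × 240000 / 80 = 720000 / 80
= 9000.0 ms


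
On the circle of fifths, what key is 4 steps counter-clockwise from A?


Working:
Each counter-clockwise step moves down a perfect 5th (= up a perfect 4th)
From A: A → D → G → C → F
= F


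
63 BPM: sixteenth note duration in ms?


Step by step:
One quarter-note beat = 60000 / BPM = 60000 / 63 ms
Sixteenth note = 1/4 × quarter note
Duration = 1/4 × 60000 / 63 = 15000 / 63
= 238.1 ms


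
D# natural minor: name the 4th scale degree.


Reasoning:
Natural minor scale pattern: W-H-W-W-H-W-W (2-1-2-2-1-2-2 semitones)
Starting from D#:
  D# + 2 semitones → E#
  E# + 1 semitone → F#
  F# + 2 semitones → G#
  G# + 2 semitones → A#
  A# + 1 semitone → B
  B + 2 semitones → C#
  C# + 2 semitones → D#
Scale: D# E# F# G# A# B C#
Degree 4 = G#


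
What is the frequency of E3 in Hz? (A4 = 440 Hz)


Let's work it out.
f = 440 × 2^(n/12) where n = semitones from A4
E3: -17 semitones from A4
f = 440 × 2^(-17/12)
f = 164.81 Hz


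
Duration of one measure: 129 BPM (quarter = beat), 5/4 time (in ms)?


Let's work it out.
Quarter-note beat duration = 60000 / 129 ms
Beats per measure (5/4) = 5
One measure = 5 × 60000 / 129 = 300000 / 129 ms
= 2325.6 ms


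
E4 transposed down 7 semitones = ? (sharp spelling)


Reasoning:
E4: chromatic position 4 in octave 4 → absolute = 4×12 + 4 = 52
Transpose down 7: 52 - 7 = 45
45 = 3×12 + 9 → A in octave 3
Result = A3


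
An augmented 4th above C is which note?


A 4th spans 4 letter names, so from C we land on F
An augmented 4th = 6 semitones above C
Spell F at that pitch: F#
= F#


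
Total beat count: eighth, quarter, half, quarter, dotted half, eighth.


Let's work it out.
Beat values:
  eighth = 0.5 beats
  quarter = 1 beat
  half = 2 beats
  quarter = 1 beat
  dotted half = 3 beats
  eighth = 0.5 beats
Sum = 0.5 + 1 + 2 + 1 + 3 + 0.5
= 8 beats


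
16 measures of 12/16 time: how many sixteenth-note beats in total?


Solution.
Time signature 12/16: the bottom number 16 means the sixteenth note gets one count
The top number 12 means 12 sixteenth-note beats per measure
Total = 12 × 16 measures
= 192 sixteenth-note beats


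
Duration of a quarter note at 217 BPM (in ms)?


Solution.
One quarter-note beat = 60000 / BPM = 60000 / 217 ms
Duration = 60000 / 217
= 276.5 ms


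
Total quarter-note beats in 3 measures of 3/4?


Let's work it out.
Time signature 3/4: the bottom number 4 means the quarter note gets one count
The top number 3 means 3 quarter-note beats per measure
Total = 3 × 3 measures
= 9 quarter-note beats


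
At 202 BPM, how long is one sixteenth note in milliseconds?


Working:
One quarter-note beat = 60000 / BPM = 60000 / 202 ms
Sixteenth note = 1/4 × quarter note
Duration = 1/4 × 60000 / 202 = 15000 / 202
= 74.3 ms


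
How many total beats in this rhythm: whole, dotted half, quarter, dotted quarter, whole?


Let's work it out.
Beat values:
  whole = 4 beats
  dotted half = 3 beats
  quarter = 1 beat
  dotted quarter = 1.5 beats
  whole = 4 beats
Sum = 4 + 3 + 1 + 1.5 + 4
= 13.5 beats


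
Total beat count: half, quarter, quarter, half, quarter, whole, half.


Reasoning:
Beat values:
  half = 2 beats
  quarter = 1 beat
  quarter = 1 beat
  half = 2 beats
  quarter = 1 beat
  whole = 4 beats
  half = 2 beats
Sum = 2 + 1 + 1 + 2 + 1 + 4 + 2
= 13 beats


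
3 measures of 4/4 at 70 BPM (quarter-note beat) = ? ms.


Quarter-note beat duration = 60000 / 70 ms
Beats per measure (4/4) = 4
One measure = 4 × 60000 / 70 = 240000 / 70 ms
3 measures = 3 × 240000 / 70 = 720000 / 70
= 10285.7 ms


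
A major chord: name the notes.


Reasoning:
Major triad = root + major 3rd (4 semitones) + perfect 5th (7 semitones)
A triad on A stacks thirds, so the chord tones use letter names A-C-E
Root: A
Major 3rd above A: C#
Perfect 5th above A: E
Chord = A C# E


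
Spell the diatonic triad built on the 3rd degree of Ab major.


Step by step:
Ab major scale: Ab Bb C Db Eb F G
Diatonic triad on degree 3 stacks scale notes 3, 5, 7: C Eb G
C→Eb = 3 semitones; C→G = 7 semitones → minor triad
= C Eb G (minor)


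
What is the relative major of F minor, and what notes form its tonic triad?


Reasoning:
The relative major shares the key signature and is a minor 3rd above the minor tonic
A minor 3rd above F is Ab
→ relative major of F minor is Ab major
Tonic triad of Ab major = root + major 3rd + perfect 5th = Ab C Eb
= Ab major; triad = Ab C Eb


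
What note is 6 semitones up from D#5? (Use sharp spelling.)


Solution.
D#5: chromatic position 3 in octave 5 → absolute = 5×12 + 3 = 63
Transpose up 6: 63 + 6 = 69
69 = 5×12 + 9 → A in octave 5
Result = A5


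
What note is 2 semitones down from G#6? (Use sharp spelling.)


Let's work it out.
G#6: chromatic position 8 in octave 6 → absolute = 6×12 + 8 = 80
Transpose down 2: 80 - 2 = 78
78 = 6×12 + 6 → F# in octave 6
Result = F#6


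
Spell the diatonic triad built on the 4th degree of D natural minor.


Let's work it out.
D natural minor scale: D E F G A Bb C
Diatonic triad on degree 4 stacks scale notes 4, 6, 1: G Bb D
G→Bb = 3 semitones; G→D = 7 semitones → minor triad
= G Bb D (minor)


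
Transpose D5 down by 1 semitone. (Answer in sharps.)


Solution.
D5: chromatic position 2 in octave 5 → absolute = 5×12 + 2 = 62
Transpose down 1: 62 - 1 = 61
61 = 5×12 + 1 → C# in octave 5
Result = C#5


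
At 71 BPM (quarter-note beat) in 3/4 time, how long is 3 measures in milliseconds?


Quarter-note beat duration = 60000 / 71 ms
Beats per measure (3/4) = 3
One measure = 3 × 60000 / 71 = 180000 / 71 ms
3 measures = 3 × 180000 / 71 = 540000 / 71
= 7605.6 ms


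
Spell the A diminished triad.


Solution.
Diminished triad = root + minor 3rd (3 semitones) + diminished 5th (6 semitones)
A triad on A stacks thirds, so the chord tones use letter names A-C-E
Root: A
Minor 3rd above A: C
Diminished 5th above A: Eb
Chord = A C Eb


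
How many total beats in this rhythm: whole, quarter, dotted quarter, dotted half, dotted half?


Reasoning:
Beat values:
  whole = 4 beats
  quarter = 1 beat
  dotted quarter = 1.5 beats
  dotted half = 3 beats
  dotted half = 3 beats
Sum = 4 + 1 + 1.5 + 3 + 3
= 12.5 beats


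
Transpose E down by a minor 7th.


Step by step:
minor 7th: 7 letter names, 10 semitones
Letter: E - 6 → F
Pitch: E - 10 semitones, spelled as an F → F#
= F#


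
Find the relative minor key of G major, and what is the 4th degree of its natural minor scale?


Let's work it out.
The relative minor shares the major's key signature and starts on its 6th degree
6th degree = a major 6th above the tonic; a major 6th above G is E
→ relative minor of G major is E minor
E natural minor scale: E F# G A B C D
= E minor; 4th degree = A


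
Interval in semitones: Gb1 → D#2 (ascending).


Absolute semitone position = octave×12 + chromatic position
Gb1: 1×12 + 6 = 18
D#2: 2×12 + 3 = 27
Difference = 27 - 18 = 9
= 9 semitones


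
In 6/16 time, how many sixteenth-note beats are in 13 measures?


Let's work it out.
Time signature 6/16: the bottom number 16 means the sixteenth note gets one count
The top number 6 means 6 sixteenth-note beats per measure
Total = 6 × 13 measures
= 78 sixteenth-note beats


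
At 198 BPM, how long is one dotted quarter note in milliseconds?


Solution.
One quarter-note beat = 60000 / BPM = 60000 / 198 ms
Dotted quarter note = 3/2 × quarter note
Duration = 3/2 × 60000 / 198 = 90000 / 198
= 454.5 ms


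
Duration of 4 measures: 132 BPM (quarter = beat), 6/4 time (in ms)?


Quarter-note beat duration = 60000 / 132 ms
Beats per measure (6/4) = 6
One measure = 6 × 60000 / 132 = 360000 / 132 ms
4 measures = 4 × 360000 / 132 = 1440000 / 132
= 10909.1 ms


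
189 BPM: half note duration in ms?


Solution.
One quarter-note beat = 60000 / BPM = 60000 / 189 ms
Half note = 2 × quarter note
Duration = 2 × 60000 / 189 = 120000 / 189
= 634.9 ms


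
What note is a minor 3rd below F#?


Let's work it out.
A 3rd spans 3 letter names, so from F we land on D
A minor 3rd = 3 semitones below F#
Spell D at that pitch: D#
= D#


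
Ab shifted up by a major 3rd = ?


Reasoning:
major 3rd: 3 letter names, 4 semitones
Letter: A + 2 → C
Pitch: Ab + 4 semitones, spelled as a C → C
= C


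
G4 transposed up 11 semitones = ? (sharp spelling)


G4: chromatic position 7 in octave 4 → absolute = 4×12 + 7 = 55
Transpose up 11: 55 + 11 = 66
66 = 5×12 + 6 → F# in octave 5
Result = F#5


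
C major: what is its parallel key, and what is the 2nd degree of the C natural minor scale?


Parallel keys share the same tonic but differ in mode
C major → parallel is C minor
C natural minor scale: C D Eb F G Ab Bb
= C minor; 2nd degree = D


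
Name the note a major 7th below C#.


A 7th spans 7 letter names, so from C we land on D
A major 7th = 11 semitones below C#
Spell D at that pitch: D
= D


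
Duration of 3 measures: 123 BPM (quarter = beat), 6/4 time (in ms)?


Quarter-note beat duration = 60000 / 123 ms
Beats per measure (6/4) = 6
One measure = 6 × 60000 / 123 = 360000 / 123 ms
3 measures = 3 × 360000 / 123 = 1080000 / 123
= 8780.5 ms


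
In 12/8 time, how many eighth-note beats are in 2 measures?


Reasoning:
Time signature 12/8: the bottom number 8 means the eighth note gets one count
The top number 12 means 12 eighth-note beats per measure
Total = 12 × 2 measures
= 24 eighth-note beats


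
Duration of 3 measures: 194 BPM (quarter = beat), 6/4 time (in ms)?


Step by step:
Quarter-note beat duration = 60000 / 194 ms
Beats per measure (6/4) = 6
One measure = 6 × 60000 / 194 = 360000 / 194 ms
3 measures = 3 × 360000 / 194 = 1080000 / 194
= 5567.0 ms


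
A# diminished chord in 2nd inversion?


Root position: A# C# E
2nd inversion: move root and 3rd up an octave
Bass note: E
Notes (bottom to top) = E A# C#


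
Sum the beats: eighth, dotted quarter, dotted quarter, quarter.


Beat values:
  eighth = 0.5 beats
  dotted quarter = 1.5 beats
  dotted quarter = 1.5 beats
  quarter = 1 beat
Sum = 0.5 + 1.5 + 1.5 + 1
= 4.5 beats
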